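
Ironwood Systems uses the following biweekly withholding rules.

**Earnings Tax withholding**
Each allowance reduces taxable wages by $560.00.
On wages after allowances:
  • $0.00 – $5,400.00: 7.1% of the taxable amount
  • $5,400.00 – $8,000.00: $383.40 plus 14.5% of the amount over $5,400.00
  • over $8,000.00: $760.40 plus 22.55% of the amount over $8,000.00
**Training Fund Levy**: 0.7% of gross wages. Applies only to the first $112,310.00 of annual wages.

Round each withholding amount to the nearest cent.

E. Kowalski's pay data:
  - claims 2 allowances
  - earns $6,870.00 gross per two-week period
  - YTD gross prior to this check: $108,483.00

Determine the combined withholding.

Earnings Tax: taxable = $6,870.00 − 2×$560.00 = $5,750.00
  $383.40 + 14.5% × ($5,750.00 − $5,400.00) = $383.40 + 14.5% × $350.00 = $434.15
Training Fund Levy: cap $112,310.00 − YTD $108,483.00 = $3,827.00 subject; 0.7% × $3,827.00 = $26.79
Total: $434.15 + $26.79 = $460.94

$460.94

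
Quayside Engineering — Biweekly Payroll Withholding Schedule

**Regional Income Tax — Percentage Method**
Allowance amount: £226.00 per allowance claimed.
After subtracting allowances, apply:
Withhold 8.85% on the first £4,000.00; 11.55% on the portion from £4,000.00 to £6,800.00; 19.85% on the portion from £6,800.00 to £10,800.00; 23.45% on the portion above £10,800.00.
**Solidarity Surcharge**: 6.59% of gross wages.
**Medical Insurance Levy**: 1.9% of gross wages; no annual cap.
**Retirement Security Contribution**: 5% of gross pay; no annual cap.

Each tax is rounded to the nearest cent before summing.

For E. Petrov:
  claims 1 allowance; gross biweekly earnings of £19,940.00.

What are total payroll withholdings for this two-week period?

Regional Income Tax: taxable = £19,940.00 − 1×£226.00 = £19,714.00
  £1,471.40 + 23.45% × (£19,714.00 − £10,800.00) = £1,471.40 + 23.45% × £8,914.00 = £3,561.73
Solidarity Surcharge: 6.59% × £19,940.00 = £1,314.05
Medical Insurance Levy: 1.9% × £19,940.00 = £378.86
Retirement Security Contribution: 5% × £19,940.00 = £997.00
Total: £3,561.73 + £1,314.05 + £378.86 + £997.00 = £6,251.64

£6,251.64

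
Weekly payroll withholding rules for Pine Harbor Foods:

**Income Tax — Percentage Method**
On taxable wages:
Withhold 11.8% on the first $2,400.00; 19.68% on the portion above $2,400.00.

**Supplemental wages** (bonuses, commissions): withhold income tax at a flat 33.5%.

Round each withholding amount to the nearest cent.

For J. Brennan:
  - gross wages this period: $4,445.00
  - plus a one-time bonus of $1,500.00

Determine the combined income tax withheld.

$1,188.16

Income Tax: taxable = $4,445.00
  $283.20 + 19.68% × ($4,445.00 − $2,400.00) = $283.20 + 19.68% × $2,045.00 = $685.66
Supplemental (33.5% flat on bonus): 33.5% × $1,500.00 = $502.50
Total income tax: $685.66 + $502.50 = $1,188.16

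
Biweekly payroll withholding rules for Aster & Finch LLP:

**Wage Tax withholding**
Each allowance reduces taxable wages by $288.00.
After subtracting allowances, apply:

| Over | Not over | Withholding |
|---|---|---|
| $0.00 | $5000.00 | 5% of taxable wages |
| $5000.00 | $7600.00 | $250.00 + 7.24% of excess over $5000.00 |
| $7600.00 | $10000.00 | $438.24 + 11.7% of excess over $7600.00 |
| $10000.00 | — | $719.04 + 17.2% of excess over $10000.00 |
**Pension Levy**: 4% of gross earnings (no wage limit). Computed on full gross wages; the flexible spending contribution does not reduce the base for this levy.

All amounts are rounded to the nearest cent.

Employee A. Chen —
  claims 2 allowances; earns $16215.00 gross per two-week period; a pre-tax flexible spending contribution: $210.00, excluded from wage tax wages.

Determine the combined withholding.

$2301.43

Wage Tax: taxable = $16215.00 − $210.00 − 2×$288.00 = $15429.00
  $719.04 + 17.2% × ($15429.00 − $10000.00) = $719.04 + 17.2% × $5429.00 = $1652.83
Pension Levy: 4% × $16215.00 = $648.60
Total: $1652.83 + $648.60 = $2301.43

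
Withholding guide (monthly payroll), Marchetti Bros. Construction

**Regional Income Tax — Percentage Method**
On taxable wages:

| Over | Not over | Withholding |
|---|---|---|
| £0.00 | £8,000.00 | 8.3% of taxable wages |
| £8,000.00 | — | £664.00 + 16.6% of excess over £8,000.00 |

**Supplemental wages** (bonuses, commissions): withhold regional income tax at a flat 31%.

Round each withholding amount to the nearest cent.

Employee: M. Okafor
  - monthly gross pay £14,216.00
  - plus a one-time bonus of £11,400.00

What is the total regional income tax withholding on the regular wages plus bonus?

Regional Income Tax: taxable = £14,216.00
  £664.00 + 16.6% × (£14,216.00 − £8,000.00) = £664.00 + 16.6% × £6,216.00 = £1,695.86
Supplemental (31% flat on bonus): 31% × £11,400.00 = £3,534.00
Total regional income tax: £1,695.86 + £3,534.00 = £5,229.86

£5,229.86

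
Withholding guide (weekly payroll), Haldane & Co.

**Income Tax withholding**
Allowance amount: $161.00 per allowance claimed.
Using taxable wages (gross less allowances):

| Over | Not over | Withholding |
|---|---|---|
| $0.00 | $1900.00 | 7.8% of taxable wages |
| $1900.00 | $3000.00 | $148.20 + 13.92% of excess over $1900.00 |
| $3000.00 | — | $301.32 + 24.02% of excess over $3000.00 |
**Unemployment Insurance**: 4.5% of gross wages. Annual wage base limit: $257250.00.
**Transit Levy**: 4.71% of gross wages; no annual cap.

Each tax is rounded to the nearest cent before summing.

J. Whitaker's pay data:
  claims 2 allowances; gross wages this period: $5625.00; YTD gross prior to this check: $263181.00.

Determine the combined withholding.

$1119.44

Income Tax: taxable = $5625.00 − 2×$161.00 = $5303.00
  $301.32 + 24.02% × ($5303.00 − $3000.00) = $301.32 + 24.02% × $2303.00 = $854.50
Unemployment Insurance: YTD $263181.00 ≥ cap $257250.00 → $0.00
Transit Levy: 4.71% × $5625.00 = $264.94
Total: $854.50 + $0.00 + $264.94 = $1119.44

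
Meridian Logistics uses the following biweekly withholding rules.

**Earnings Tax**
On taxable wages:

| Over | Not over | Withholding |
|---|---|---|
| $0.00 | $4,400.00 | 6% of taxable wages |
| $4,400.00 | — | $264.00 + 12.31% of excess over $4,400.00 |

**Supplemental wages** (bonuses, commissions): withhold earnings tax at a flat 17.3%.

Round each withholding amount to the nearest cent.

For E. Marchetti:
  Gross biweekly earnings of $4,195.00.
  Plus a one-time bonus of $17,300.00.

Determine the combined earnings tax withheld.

$3,244.60

Earnings Tax: taxable = $4,195.00
  6% × $4,195.00 = $251.70
Supplemental (17.3% flat on bonus): 17.3% × $17,300.00 = $2,992.90
Total earnings tax: $251.70 + $2,992.90 = $3,244.60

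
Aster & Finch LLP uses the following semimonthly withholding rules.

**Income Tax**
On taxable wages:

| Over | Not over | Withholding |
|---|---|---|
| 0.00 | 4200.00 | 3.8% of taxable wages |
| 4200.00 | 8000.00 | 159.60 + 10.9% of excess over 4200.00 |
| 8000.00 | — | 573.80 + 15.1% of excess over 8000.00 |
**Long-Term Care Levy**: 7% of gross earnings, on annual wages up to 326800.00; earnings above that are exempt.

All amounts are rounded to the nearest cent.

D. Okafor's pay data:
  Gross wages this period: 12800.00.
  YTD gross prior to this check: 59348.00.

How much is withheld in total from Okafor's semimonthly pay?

2194.60

Income Tax: taxable = 12800.00
  573.80 + 15.1% × (12800.00 − 8000.00) = 573.80 + 15.1% × 4800.00 = 1298.60
Long-Term Care Levy: 7% × 12800.00 = 896.00
Total: 1298.60 + 896.00 = 2194.60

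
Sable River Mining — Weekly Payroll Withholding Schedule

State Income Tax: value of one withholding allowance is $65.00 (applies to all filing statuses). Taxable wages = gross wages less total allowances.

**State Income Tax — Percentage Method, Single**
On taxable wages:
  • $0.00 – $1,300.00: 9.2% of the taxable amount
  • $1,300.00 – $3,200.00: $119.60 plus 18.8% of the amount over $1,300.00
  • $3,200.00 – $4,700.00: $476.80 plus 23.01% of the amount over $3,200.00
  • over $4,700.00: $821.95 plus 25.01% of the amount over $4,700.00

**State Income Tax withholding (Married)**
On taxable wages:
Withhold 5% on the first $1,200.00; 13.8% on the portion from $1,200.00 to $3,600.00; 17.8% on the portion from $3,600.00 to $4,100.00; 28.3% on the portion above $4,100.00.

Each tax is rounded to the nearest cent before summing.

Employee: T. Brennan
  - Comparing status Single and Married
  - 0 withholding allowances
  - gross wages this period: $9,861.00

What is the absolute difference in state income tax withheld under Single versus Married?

State Income Tax (Single): taxable = $9,861.00
  $821.95 + 25.01% × ($9,861.00 − $4,700.00) = $821.95 + 25.01% × $5,161.00 = $2,112.72
State Income Tax (Married): taxable = $9,861.00
  $480.20 + 28.3% × ($9,861.00 − $4,100.00) = $480.20 + 28.3% × $5,761.00 = $2,110.56
Difference: |$2,112.72 − $2,110.56| = $2.16 (higher under Single)

$2.16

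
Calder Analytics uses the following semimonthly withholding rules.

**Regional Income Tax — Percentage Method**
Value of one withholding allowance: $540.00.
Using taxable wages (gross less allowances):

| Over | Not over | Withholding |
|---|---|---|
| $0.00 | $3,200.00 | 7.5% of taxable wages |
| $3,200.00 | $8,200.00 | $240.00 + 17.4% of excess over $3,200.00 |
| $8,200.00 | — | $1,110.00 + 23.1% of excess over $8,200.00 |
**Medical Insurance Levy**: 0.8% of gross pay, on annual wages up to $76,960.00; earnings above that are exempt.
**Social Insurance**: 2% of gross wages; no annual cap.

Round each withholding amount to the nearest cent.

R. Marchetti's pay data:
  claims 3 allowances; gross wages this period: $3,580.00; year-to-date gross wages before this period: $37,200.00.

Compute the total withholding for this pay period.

$247.24

Regional Income Tax: taxable = $3,580.00 − 3×$540.00 = $1,960.00
  7.5% × $1,960.00 = $147.00
Medical Insurance Levy: 0.8% × $3,580.00 = $28.64
Social Insurance: 2% × $3,580.00 = $71.60
Total: $147.00 + $28.64 + $71.60 = $247.24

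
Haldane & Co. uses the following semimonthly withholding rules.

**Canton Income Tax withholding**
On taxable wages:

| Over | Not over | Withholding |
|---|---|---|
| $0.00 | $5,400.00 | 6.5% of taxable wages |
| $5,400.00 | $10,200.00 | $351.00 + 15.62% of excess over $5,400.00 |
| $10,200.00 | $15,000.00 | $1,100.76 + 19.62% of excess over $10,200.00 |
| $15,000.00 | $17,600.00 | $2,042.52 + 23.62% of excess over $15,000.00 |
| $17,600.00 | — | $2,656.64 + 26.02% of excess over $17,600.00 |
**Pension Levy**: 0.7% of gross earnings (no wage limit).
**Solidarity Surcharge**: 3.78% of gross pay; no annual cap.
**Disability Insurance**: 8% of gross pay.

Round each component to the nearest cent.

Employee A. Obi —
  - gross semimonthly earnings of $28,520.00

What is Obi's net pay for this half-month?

$19,462.68

Canton Income Tax: taxable = $28,520.00
  $2,656.64 + 26.02% × ($28,520.00 − $17,600.00) = $2,656.64 + 26.02% × $10,920.00 = $5,498.02
Pension Levy: 0.7% × $28,520.00 = $199.64
Solidarity Surcharge: 3.78% × $28,520.00 = $1,078.06
Disability Insurance: 8% × $28,520.00 = $2,281.60
Total withheld: $5,498.02 + $199.64 + $1,078.06 + $2,281.60 = $9,057.32
Net pay: $28,520.00 − $9,057.32 = $19,462.68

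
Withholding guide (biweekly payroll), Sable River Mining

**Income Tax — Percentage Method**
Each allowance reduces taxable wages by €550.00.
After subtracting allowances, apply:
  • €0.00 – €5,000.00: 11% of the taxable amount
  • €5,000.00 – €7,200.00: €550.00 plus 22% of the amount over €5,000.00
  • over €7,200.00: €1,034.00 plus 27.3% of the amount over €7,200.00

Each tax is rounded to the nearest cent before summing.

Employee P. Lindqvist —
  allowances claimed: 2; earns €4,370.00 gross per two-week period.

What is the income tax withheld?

€359.70

Income Tax: taxable = €4,370.00 − 2×€550.00 = €3,270.00
  11% × €3,270.00 = €359.70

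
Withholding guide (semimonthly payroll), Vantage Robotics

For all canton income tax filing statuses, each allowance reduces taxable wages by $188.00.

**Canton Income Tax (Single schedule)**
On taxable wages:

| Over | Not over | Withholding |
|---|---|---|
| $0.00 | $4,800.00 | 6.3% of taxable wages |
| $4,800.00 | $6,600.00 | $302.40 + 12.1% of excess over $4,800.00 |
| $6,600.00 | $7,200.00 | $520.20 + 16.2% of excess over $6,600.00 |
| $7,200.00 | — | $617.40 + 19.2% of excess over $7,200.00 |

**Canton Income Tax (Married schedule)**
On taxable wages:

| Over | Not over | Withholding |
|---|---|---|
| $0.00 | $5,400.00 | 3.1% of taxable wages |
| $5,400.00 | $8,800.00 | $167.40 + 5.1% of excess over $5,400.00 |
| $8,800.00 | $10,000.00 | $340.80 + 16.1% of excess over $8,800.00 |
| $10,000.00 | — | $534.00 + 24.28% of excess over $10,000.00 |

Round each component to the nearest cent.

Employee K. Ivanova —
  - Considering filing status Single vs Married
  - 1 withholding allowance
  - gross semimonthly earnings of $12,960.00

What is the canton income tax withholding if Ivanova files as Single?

Canton Income Tax (Single): taxable = $12,960.00 − 1×$188.00 = $12,772.00
  $617.40 + 19.2% × ($12,772.00 − $7,200.00) = $617.40 + 19.2% × $5,572.00 = $1,687.22

$1,687.22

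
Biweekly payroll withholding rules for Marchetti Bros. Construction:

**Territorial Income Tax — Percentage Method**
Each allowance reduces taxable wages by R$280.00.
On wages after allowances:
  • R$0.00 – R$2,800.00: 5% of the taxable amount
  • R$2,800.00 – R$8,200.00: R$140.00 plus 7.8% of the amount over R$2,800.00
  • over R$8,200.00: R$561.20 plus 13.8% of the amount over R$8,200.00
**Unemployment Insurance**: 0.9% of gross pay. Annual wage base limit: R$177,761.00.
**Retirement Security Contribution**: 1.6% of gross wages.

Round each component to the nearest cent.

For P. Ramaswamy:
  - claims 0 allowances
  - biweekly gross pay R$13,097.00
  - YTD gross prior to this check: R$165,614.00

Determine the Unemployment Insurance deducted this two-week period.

Unemployment Insurance: cap R$177,761.00 − YTD R$165,614.00 = R$12,147.00 subject; 0.9% × R$12,147.00 = R$109.32

R$109.32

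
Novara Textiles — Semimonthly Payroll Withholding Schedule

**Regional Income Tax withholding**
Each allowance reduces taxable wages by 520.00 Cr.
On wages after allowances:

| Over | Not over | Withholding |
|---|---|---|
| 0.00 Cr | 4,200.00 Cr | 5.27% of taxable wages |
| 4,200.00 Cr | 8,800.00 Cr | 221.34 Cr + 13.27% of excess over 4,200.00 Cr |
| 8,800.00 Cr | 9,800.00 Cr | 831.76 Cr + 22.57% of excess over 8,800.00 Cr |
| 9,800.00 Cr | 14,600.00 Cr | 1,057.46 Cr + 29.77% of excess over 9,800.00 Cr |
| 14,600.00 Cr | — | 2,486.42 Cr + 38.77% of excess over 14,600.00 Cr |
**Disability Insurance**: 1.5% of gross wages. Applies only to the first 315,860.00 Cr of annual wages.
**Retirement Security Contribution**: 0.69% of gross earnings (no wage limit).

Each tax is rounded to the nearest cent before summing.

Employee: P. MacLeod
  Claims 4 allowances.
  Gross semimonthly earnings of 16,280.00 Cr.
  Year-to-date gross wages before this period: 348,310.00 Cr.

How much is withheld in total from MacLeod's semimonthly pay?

2,479.67 Cr

Regional Income Tax: taxable = 16,280.00 Cr − 4×520.00 Cr = 14,200.00 Cr
  1,057.46 Cr + 29.77% × (14,200.00 Cr − 9,800.00 Cr) = 1,057.46 Cr + 29.77% × 4,400.00 Cr = 2,367.34 Cr
Disability Insurance: YTD 348,310.00 Cr ≥ cap 315,860.00 Cr → 0.00 Cr
Retirement Security Contribution: 0.69% × 16,280.00 Cr = 112.33 Cr
Total: 2,367.34 Cr + 0.00 Cr + 112.33 Cr = 2,479.67 Cr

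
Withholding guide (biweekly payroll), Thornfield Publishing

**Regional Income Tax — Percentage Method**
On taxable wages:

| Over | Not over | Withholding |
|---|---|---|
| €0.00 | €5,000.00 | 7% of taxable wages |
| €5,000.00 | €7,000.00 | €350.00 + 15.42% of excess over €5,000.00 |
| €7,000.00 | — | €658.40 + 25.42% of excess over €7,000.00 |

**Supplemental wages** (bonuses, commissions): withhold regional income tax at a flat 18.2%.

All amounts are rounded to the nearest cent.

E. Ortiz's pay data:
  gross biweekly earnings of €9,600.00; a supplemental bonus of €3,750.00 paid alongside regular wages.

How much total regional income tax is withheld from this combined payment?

Regional Income Tax: taxable = €9,600.00
  €658.40 + 25.42% × (€9,600.00 − €7,000.00) = €658.40 + 25.42% × €2,600.00 = €1,319.32
Supplemental (18.2% flat on bonus): 18.2% × €3,750.00 = €682.50
Total regional income tax: €1,319.32 + €682.50 = €2,001.82

€2,001.82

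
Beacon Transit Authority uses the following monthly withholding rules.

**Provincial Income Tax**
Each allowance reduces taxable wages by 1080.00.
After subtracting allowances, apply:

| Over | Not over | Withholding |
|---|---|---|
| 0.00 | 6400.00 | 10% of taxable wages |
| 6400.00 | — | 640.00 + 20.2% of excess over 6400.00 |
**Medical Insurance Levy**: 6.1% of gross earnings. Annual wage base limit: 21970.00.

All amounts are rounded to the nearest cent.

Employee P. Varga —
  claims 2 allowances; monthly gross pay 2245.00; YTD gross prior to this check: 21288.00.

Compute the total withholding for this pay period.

Provincial Income Tax: taxable = 2245.00 − 2×1080.00 = 85.00
  10% × 85.00 = 8.50
Medical Insurance Levy: cap 21970.00 − YTD 21288.00 = 682.00 subject; 6.1% × 682.00 = 41.60
Total: 8.50 + 41.60 = 50.10

50.10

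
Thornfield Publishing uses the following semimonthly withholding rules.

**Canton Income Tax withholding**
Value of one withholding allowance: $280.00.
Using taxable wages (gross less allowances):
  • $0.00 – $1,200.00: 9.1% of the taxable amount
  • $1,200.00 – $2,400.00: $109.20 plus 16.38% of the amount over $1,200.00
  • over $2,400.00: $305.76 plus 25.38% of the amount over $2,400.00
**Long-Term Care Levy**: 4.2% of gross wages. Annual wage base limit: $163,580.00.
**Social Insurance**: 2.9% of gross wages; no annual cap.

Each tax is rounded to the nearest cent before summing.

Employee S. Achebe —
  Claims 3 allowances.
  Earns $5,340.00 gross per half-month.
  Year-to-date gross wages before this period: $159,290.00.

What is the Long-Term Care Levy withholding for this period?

Long-Term Care Levy: cap $163,580.00 − YTD $159,290.00 = $4,290.00 subject; 4.2% × $4,290.00 = $180.18

$180.18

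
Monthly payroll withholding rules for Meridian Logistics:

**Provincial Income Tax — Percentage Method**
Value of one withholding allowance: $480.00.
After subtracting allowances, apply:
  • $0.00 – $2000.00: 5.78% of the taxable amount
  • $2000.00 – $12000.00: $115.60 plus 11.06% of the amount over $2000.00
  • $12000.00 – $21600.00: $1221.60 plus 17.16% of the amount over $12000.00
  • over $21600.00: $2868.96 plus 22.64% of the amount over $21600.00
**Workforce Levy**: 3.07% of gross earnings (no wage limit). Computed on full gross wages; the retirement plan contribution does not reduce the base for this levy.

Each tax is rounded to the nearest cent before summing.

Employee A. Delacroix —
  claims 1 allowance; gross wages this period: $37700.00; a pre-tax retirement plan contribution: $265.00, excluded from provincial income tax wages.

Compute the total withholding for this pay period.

$7502.72

Provincial Income Tax: taxable = $37700.00 − $265.00 − 1×$480.00 = $36955.00
  $2868.96 + 22.64% × ($36955.00 − $21600.00) = $2868.96 + 22.64% × $15355.00 = $6345.33
Workforce Levy: 3.07% × $37700.00 = $1157.39
Total: $6345.33 + $1157.39 = $7502.72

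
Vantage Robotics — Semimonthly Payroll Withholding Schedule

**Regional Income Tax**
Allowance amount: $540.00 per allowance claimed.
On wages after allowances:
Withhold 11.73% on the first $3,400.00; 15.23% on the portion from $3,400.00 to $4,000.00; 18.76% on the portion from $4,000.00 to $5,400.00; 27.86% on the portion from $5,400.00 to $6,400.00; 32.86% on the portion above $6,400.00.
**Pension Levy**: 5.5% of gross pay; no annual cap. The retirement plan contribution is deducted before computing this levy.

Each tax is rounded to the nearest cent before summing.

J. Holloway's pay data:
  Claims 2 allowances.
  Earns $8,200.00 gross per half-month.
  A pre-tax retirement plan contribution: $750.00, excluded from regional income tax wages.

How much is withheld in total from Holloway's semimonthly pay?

Regional Income Tax: taxable = $8,200.00 − $750.00 − 2×$540.00 = $6,370.00
  $752.84 + 27.86% × ($6,370.00 − $5,400.00) = $752.84 + 27.86% × $970.00 = $1,023.08
Pension Levy: 5.5% × $7,450.00 = $409.75
Total: $1,023.08 + $409.75 = $1,432.83

$1,432.83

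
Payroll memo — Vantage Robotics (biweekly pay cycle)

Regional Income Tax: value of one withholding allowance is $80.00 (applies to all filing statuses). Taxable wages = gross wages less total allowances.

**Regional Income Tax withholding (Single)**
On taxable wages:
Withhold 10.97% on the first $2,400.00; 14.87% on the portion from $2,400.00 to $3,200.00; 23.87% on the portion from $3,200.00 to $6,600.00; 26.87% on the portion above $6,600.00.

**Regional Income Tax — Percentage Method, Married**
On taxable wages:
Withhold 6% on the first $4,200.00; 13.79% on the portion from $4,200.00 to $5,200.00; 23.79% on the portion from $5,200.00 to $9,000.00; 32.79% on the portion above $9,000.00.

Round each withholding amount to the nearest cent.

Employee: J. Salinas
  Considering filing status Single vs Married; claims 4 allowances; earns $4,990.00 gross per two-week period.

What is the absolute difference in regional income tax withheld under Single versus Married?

Regional Income Tax (Single): taxable = $4,990.00 − 4×$80.00 = $4,670.00
  $382.24 + 23.87% × ($4,670.00 − $3,200.00) = $382.24 + 23.87% × $1,470.00 = $733.13
Regional Income Tax (Married): taxable = $4,990.00 − 4×$80.00 = $4,670.00
  $252.00 + 13.79% × ($4,670.00 − $4,200.00) = $252.00 + 13.79% × $470.00 = $316.81
Difference: |$733.13 − $316.81| = $416.32 (higher under Single)

$416.32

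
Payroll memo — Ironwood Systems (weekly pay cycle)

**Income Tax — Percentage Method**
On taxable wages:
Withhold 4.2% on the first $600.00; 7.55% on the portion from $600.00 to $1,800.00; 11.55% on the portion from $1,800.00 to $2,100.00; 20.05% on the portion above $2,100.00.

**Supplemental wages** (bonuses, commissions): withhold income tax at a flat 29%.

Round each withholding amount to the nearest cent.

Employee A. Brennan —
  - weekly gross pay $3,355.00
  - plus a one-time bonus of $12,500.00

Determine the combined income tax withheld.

$4,027.08

Income Tax: taxable = $3,355.00
  $150.45 + 20.05% × ($3,355.00 − $2,100.00) = $150.45 + 20.05% × $1,255.00 = $402.08
Supplemental (29% flat on bonus): 29% × $12,500.00 = $3,625.00
Total income tax: $402.08 + $3,625.00 = $4,027.08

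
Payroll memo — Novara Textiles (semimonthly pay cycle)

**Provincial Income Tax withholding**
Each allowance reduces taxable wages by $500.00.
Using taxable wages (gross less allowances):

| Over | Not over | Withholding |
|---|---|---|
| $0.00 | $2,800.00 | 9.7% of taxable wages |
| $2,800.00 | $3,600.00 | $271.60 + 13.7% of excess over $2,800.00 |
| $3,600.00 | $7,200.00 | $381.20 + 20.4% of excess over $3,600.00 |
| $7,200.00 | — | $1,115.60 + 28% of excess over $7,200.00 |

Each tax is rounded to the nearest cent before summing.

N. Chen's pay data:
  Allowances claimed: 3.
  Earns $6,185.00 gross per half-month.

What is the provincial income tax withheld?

$602.54

Provincial Income Tax: taxable = $6,185.00 − 3×$500.00 = $4,685.00
  $381.20 + 20.4% × ($4,685.00 − $3,600.00) = $381.20 + 20.4% × $1,085.00 = $602.54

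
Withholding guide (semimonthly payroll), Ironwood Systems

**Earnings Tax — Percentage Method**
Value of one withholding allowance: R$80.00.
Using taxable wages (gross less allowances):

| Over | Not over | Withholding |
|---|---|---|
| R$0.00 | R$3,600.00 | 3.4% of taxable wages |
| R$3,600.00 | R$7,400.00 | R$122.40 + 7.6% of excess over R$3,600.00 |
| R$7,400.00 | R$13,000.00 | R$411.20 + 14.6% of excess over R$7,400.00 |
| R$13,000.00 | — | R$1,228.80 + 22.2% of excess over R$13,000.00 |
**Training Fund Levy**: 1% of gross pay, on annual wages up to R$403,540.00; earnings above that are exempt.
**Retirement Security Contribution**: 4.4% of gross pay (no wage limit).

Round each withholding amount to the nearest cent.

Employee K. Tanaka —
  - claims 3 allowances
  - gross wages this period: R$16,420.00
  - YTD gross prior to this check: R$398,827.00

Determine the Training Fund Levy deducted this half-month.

R$47.13

Training Fund Levy: cap R$403,540.00 − YTD R$398,827.00 = R$4,713.00 subject; 1% × R$4,713.00 = R$47.13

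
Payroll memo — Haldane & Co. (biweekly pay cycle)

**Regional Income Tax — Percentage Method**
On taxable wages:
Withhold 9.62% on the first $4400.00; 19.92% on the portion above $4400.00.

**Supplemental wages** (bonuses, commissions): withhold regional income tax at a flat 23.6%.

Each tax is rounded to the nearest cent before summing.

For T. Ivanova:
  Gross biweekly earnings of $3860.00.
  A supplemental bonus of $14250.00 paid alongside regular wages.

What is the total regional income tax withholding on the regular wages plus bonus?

$3734.33

Regional Income Tax: taxable = $3860.00
  9.62% × $3860.00 = $371.33
Supplemental (23.6% flat on bonus): 23.6% × $14250.00 = $3363.00
Total regional income tax: $371.33 + $3363.00 = $3734.33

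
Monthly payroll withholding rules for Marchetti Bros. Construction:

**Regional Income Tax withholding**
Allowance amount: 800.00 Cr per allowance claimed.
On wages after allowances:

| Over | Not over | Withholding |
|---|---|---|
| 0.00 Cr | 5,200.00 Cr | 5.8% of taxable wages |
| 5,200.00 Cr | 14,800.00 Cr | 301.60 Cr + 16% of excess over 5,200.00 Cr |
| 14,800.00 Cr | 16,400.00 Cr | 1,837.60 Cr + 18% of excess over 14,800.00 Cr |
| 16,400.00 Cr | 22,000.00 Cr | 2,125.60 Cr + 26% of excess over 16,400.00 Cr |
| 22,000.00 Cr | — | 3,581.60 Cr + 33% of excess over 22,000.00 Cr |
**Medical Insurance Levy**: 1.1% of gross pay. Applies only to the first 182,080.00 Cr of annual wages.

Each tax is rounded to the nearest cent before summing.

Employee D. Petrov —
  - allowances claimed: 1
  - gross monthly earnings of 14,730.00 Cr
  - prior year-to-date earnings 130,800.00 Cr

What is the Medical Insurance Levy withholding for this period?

162.03 Cr

Medical Insurance Levy: 1.1% × 14,730.00 Cr = 162.03 Cr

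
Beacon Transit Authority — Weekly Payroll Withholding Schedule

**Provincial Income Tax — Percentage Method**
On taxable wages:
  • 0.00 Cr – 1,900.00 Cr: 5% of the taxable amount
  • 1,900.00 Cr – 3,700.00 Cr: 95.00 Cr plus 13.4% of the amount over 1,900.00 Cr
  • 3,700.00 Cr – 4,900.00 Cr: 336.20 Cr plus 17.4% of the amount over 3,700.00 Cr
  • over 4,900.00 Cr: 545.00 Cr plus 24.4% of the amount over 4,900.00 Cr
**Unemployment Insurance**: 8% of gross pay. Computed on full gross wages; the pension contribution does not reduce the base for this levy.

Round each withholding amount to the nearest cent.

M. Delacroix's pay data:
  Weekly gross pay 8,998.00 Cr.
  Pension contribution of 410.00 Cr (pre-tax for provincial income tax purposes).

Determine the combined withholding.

Provincial Income Tax: taxable = 8,998.00 Cr − 410.00 Cr = 8,588.00 Cr
  545.00 Cr + 24.4% × (8,588.00 Cr − 4,900.00 Cr) = 545.00 Cr + 24.4% × 3,688.00 Cr = 1,444.87 Cr
Unemployment Insurance: 8% × 8,998.00 Cr = 719.84 Cr
Total: 1,444.87 Cr + 719.84 Cr = 2,164.71 Cr

2,164.71 Cr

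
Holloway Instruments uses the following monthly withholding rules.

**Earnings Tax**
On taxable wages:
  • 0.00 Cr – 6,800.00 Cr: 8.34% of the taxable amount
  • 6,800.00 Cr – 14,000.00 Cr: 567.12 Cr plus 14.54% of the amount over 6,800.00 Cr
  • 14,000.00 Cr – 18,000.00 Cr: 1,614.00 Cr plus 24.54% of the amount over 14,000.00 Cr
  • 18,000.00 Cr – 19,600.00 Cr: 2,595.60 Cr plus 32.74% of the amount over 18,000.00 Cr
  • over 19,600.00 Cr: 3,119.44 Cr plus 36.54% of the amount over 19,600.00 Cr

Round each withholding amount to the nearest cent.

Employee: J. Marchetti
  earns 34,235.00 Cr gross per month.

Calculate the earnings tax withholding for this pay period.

Earnings Tax: taxable = 34,235.00 Cr
  3,119.44 Cr + 36.54% × (34,235.00 Cr − 19,600.00 Cr) = 3,119.44 Cr + 36.54% × 14,635.00 Cr = 8,467.07 Cr

8,467.07 Cr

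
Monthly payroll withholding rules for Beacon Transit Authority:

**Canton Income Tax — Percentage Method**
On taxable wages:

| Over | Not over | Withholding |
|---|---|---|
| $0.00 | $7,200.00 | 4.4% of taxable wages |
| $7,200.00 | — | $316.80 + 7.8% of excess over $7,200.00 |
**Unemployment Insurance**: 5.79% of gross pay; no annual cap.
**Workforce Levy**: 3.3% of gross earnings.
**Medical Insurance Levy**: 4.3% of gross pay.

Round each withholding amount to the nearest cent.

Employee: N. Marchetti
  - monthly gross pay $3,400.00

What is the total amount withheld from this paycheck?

Canton Income Tax: taxable = $3,400.00
  4.4% × $3,400.00 = $149.60
Unemployment Insurance: 5.79% × $3,400.00 = $196.86
Workforce Levy: 3.3% × $3,400.00 = $112.20
Medical Insurance Levy: 4.3% × $3,400.00 = $146.20
Total: $149.60 + $196.86 + $112.20 + $146.20 = $604.86

$604.86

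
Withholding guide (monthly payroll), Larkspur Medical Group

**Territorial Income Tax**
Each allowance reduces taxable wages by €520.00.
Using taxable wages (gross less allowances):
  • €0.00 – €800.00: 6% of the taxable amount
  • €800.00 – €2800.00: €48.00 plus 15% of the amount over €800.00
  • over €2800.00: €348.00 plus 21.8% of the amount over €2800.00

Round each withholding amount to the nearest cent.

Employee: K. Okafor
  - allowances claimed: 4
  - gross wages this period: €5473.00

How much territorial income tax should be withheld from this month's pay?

€477.27

Territorial Income Tax: taxable = €5473.00 − 4×€520.00 = €3393.00
  €348.00 + 21.8% × (€3393.00 − €2800.00) = €348.00 + 21.8% × €593.00 = €477.27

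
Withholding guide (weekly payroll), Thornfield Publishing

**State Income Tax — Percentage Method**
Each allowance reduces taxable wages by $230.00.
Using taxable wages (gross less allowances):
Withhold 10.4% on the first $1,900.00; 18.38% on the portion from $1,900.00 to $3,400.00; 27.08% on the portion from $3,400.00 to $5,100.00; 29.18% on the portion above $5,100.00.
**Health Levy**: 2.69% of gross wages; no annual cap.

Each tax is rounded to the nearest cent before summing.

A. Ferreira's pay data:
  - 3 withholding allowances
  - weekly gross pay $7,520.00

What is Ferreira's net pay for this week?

State Income Tax: taxable = $7,520.00 − 3×$230.00 = $6,830.00
  $933.66 + 29.18% × ($6,830.00 − $5,100.00) = $933.66 + 29.18% × $1,730.00 = $1,438.47
Health Levy: 2.69% × $7,520.00 = $202.29
Total withheld: $1,438.47 + $202.29 = $1,640.76
Net pay: $7,520.00 − $1,640.76 = $5,879.24

$5,879.24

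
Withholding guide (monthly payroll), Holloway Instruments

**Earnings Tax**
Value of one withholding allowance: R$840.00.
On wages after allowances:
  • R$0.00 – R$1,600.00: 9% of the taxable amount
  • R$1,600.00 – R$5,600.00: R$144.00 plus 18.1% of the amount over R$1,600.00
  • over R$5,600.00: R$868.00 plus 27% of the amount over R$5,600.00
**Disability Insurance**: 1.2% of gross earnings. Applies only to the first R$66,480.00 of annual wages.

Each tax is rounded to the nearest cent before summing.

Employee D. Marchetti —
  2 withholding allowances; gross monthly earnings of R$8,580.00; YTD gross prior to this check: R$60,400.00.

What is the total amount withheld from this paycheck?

Earnings Tax: taxable = R$8,580.00 − 2×R$840.00 = R$6,900.00
  R$868.00 + 27% × (R$6,900.00 − R$5,600.00) = R$868.00 + 27% × R$1,300.00 = R$1,219.00
Disability Insurance: cap R$66,480.00 − YTD R$60,400.00 = R$6,080.00 subject; 1.2% × R$6,080.00 = R$72.96
Total: R$1,219.00 + R$72.96 = R$1,291.96

R$1,291.96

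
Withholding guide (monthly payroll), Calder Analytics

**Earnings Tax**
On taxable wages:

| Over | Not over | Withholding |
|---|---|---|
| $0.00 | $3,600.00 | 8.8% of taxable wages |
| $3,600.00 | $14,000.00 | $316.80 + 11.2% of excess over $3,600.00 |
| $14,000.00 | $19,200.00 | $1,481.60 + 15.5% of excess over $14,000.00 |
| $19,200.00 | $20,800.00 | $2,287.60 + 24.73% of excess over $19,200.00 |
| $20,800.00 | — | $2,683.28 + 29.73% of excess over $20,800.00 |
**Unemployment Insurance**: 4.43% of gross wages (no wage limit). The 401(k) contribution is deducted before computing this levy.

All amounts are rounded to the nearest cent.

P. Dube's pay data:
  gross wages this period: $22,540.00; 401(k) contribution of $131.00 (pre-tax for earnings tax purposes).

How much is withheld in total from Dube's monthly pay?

Earnings Tax: taxable = $22,540.00 − $131.00 = $22,409.00
  $2,683.28 + 29.73% × ($22,409.00 − $20,800.00) = $2,683.28 + 29.73% × $1,609.00 = $3,161.64
Unemployment Insurance: 4.43% × $22,409.00 = $992.72
Total: $3,161.64 + $992.72 = $4,154.36

$4,154.36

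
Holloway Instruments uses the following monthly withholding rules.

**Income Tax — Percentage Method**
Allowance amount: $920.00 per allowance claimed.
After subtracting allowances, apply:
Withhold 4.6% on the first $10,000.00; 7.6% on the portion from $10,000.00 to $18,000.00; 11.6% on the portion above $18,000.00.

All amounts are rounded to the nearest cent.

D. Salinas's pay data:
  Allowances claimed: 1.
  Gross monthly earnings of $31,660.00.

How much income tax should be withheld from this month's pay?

Income Tax: taxable = $31,660.00 − 1×$920.00 = $30,740.00
  $1,068.00 + 11.6% × ($30,740.00 − $18,000.00) = $1,068.00 + 11.6% × $12,740.00 = $2,545.84

$2,545.84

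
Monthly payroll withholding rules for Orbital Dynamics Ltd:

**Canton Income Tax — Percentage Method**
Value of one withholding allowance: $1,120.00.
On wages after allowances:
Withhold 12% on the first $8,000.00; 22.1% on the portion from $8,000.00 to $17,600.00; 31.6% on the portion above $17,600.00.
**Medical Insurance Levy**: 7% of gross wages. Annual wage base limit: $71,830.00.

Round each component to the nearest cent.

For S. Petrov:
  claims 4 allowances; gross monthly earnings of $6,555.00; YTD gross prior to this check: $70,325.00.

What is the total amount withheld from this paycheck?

Canton Income Tax: taxable = $6,555.00 − 4×$1,120.00 = $2,075.00
  12% × $2,075.00 = $249.00
Medical Insurance Levy: cap $71,830.00 − YTD $70,325.00 = $1,505.00 subject; 7% × $1,505.00 = $105.35
Total: $249.00 + $105.35 = $354.35

$354.35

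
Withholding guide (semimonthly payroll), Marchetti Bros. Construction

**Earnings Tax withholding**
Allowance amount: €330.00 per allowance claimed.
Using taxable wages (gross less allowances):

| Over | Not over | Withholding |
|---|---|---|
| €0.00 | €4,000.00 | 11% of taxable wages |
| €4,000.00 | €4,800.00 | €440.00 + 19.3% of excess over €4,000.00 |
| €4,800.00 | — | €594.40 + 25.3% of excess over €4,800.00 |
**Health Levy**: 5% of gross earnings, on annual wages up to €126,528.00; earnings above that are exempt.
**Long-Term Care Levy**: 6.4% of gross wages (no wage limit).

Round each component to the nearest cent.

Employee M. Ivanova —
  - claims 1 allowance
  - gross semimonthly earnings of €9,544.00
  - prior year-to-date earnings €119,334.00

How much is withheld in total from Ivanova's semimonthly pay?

€2,681.66

Earnings Tax: taxable = €9,544.00 − 1×€330.00 = €9,214.00
  €594.40 + 25.3% × (€9,214.00 − €4,800.00) = €594.40 + 25.3% × €4,414.00 = €1,711.14
Health Levy: cap €126,528.00 − YTD €119,334.00 = €7,194.00 subject; 5% × €7,194.00 = €359.70
Long-Term Care Levy: 6.4% × €9,544.00 = €610.82
Total: €1,711.14 + €359.70 + €610.82 = €2,681.66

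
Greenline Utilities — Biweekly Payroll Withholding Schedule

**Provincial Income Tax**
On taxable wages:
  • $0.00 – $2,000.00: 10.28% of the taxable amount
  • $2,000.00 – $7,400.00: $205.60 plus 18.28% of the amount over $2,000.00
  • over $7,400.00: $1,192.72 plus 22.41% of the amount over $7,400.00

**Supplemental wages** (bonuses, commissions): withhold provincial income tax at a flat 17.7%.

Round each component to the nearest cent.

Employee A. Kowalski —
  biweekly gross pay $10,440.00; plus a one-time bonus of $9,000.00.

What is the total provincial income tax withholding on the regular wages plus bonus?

Provincial Income Tax: taxable = $10,440.00
  $1,192.72 + 22.41% × ($10,440.00 − $7,400.00) = $1,192.72 + 22.41% × $3,040.00 = $1,873.98
Supplemental (17.7% flat on bonus): 17.7% × $9,000.00 = $1,593.00
Total provincial income tax: $1,873.98 + $1,593.00 = $3,466.98

$3,466.98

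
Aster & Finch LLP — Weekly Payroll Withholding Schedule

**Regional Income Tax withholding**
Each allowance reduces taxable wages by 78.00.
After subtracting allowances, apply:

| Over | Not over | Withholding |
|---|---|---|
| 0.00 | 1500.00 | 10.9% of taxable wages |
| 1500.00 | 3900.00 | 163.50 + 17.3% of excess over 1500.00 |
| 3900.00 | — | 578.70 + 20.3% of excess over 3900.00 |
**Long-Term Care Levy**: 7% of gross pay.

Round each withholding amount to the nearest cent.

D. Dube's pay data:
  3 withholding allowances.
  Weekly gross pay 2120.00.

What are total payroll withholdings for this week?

378.68

Regional Income Tax: taxable = 2120.00 − 3×78.00 = 1886.00
  163.50 + 17.3% × (1886.00 − 1500.00) = 163.50 + 17.3% × 386.00 = 230.28
Long-Term Care Levy: 7% × 2120.00 = 148.40
Total: 230.28 + 148.40 = 378.68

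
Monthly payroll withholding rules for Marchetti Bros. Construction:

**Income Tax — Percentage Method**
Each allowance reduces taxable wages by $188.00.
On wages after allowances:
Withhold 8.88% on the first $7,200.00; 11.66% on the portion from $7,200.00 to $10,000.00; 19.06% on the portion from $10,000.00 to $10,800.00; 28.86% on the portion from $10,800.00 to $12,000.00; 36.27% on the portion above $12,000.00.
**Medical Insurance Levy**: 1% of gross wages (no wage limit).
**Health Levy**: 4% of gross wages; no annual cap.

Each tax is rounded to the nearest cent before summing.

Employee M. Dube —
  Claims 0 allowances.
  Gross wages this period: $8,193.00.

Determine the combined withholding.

Income Tax: taxable = $8,193.00
  $639.36 + 11.66% × ($8,193.00 − $7,200.00) = $639.36 + 11.66% × $993.00 = $755.14
Medical Insurance Levy: 1% × $8,193.00 = $81.93
Health Levy: 4% × $8,193.00 = $327.72
Total: $755.14 + $81.93 + $327.72 = $1,164.79

$1,164.79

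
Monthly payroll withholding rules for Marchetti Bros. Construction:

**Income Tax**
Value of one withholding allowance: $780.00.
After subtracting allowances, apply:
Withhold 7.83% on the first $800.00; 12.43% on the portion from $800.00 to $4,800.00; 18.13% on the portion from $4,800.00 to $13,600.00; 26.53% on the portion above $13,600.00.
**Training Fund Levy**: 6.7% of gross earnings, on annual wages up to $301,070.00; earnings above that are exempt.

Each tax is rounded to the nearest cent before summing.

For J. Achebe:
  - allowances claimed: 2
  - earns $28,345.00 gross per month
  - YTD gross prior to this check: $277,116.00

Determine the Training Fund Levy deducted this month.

Training Fund Levy: cap $301,070.00 − YTD $277,116.00 = $23,954.00 subject; 6.7% × $23,954.00 = $1,604.92

$1,604.92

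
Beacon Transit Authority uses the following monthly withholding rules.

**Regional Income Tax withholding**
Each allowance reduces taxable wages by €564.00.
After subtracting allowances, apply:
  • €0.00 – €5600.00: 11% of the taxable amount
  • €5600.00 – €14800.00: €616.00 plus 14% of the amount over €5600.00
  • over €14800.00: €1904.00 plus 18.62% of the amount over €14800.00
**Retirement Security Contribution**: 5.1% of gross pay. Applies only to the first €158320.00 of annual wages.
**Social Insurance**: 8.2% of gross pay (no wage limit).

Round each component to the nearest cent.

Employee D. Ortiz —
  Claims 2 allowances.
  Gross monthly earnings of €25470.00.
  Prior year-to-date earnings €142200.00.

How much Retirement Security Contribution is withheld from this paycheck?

€822.12

Retirement Security Contribution: cap €158320.00 − YTD €142200.00 = €16120.00 subject; 5.1% × €16120.00 = €822.12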